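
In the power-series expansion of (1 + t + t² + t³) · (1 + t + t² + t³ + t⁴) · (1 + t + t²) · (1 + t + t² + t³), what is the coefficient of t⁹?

(1 + t + t² + t³) has coefficients 1,1,1,1 for degrees 0…3.
(1 + t + t² + t³ + t⁴) has coefficients 1,1,1,1,1,0,0,0,0,0 for degrees 0…9.
Multiplying by (1 + t + t²) gives running coefficients 1,2,3,3,3,2,1,0,0,0 for degrees 0…9.
Finally multiplying by (1 + t + t² + t³), the product of all factors after the first has coefficients 1,3,6,9,11,11,9,6,3,1 for degrees 0…9.
[t⁹] = 1·1 + 1·3 + 1·6 + 1·9 = 19.

19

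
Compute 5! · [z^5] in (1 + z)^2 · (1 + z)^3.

The EGF product rule gives c_5 = Σ_{k_1+k_2=5} C(5; k_1,k_2) · ∏ g_i(k_i), where (1+z)^2 gives the falling factorial (2)_k; (1+z)^3 gives the falling factorial (3)_k.
g_1(k) for k = 0…5: 1, 2, 2, 0, 0, 0.
g_2(k) for k = 0…5: 1, 3, 6, 6, 0, 0.
c_5 = Σ_k C(5,k)·g_1(k)·g_2(5−k) = 10·2·6 = 120.

120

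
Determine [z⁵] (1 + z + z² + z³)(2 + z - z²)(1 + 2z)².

7

(1 + z + z² + z³) has coefficients 1,1,1,1 for degrees 0…3.
(2 + z - z²) has coefficients 2,1,-1,0,0,0 for degrees 0…5.
Finally multiplying by (1 + 2z)², the product of all factors after the first has coefficients 2,9,11,0,-4,0 for degrees 0…5.
[z⁵] = 1·0 + 1·(-4) + 1·0 + 1·11 = 7.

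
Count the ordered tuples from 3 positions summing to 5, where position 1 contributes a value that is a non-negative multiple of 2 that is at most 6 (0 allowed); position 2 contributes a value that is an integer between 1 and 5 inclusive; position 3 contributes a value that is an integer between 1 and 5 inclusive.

The generating function for the choices is (1 + x² + x⁴ + x⁶)·(x + x² + x³ + x⁴ + x⁵)·(x + x² + x³ + x⁴ + x⁵); the count is [x⁵].
(1 + x² + x⁴ + x⁶) has coefficients 1,0,1,0,1,0 for degrees 0…5.
(x + x² + x³ + x⁴ + x⁵) has coefficients 0,1,1,1,1,1 for degrees 0…5.
Finally multiplying by (x + x² + x³ + x⁴ + x⁵), the product of all factors after the first has coefficients 0,0,1,2,3,4 for degrees 0…5.
[x⁵] = 1·4 + 1·2 + 1·0 = 6.

6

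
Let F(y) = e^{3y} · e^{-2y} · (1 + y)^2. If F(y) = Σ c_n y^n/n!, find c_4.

21

The EGF product rule gives c_4 = Σ_{k_1+k_2+k_3=4} C(4; k_1,k_2,k_3) · ∏ g_i(k_i), where e^{3y} gives (3)^k; e^{-2y} gives (-2)^k; (1+y)^2 gives the falling factorial (2)_k.
g_1(k) for k = 0…4: 1, 3, 9, 27, 81.
g_2(k) for k = 0…4: 1, -2, 4, -8, 16.
g_3(k) for k = 0…4: 1, 2, 2, 0, 0.
First combine the last two factors: h(k) = Σ_j C(k,j)·g_2(j)·g_3(k−j) for k = 0…4: 1, 0, -2, 4, 0.
c_4 = Σ_k C(4,k)·g_1(k)·h(4−k) = 4·3·4 + 6·9·(-2) + 1·81·1 = 48 − 108 + 81 = 21.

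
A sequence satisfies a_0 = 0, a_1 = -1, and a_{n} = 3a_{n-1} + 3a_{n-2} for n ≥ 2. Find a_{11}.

-507627

The ordinary generating function has denominator 1 - 3q - 3q^2.
Iterating the recurrence: a_0,…,a_{11} = 0, -1, -3, -12, -45, -171, -648, -2457, -9315, -35316, -133893, -507627.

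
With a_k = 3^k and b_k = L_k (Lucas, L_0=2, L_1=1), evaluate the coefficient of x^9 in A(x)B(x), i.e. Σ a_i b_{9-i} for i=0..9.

The convolution is the t^9 coefficient of A(t)B(t).
Σ = 1·76 + 3·47 + 9·29 + 27·18 + 81·11 + 243·7 + 729·4 + 2187·3 + 6561·1 + 19683·2 = 58960.

58960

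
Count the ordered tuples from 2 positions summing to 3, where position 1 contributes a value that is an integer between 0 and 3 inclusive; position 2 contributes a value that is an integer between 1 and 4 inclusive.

The generating function for the choices is (1 + y + y² + y³)·(y + y² + y³ + y⁴); the count is [y³].
(1 + y + y² + y³) has coefficients 1,1,1,1 for degrees 0…3.
(y + y² + y³ + y⁴) has coefficients 0,1,1,1 for degrees 0…3.
[y³] = 1·1 + 1·1 + 1·1 + 1·0 = 3.

3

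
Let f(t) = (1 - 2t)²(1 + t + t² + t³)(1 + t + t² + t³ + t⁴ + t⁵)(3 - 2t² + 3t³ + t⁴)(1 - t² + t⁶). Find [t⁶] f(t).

14

(1 - 2t)² has coefficients 1,-4,4 for degrees 0…2.
(1 + t + t² + t³) has coefficients 1,1,1,1,0,0,0 for degrees 0…6.
Multiplying by (1 + t + t² + t³ + t⁴ + t⁵) gives running coefficients 1,2,3,4,4,4,3 for degrees 0…6.
Multiplying by (3 - 2t² + 3t³ + t⁴) gives running coefficients 3,6,7,11,13,15,16 for degrees 0…6.
Finally multiplying by (1 - t² + t⁶), the product of all factors after the first has coefficients 3,6,4,5,6,4,6 for degrees 0…6.
[t⁶] = 1·6 − 4·4 + 4·6 = 14.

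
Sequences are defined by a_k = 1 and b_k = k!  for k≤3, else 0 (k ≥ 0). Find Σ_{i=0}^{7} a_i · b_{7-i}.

Write out a_i and b_{7-i} for i = 0,…,7 and sum the products.
Σ = 1·0 + 1·0 + 1·0 + 1·0 + 1·6 + 1·2 + 1·1 + 1·1 = 10.

10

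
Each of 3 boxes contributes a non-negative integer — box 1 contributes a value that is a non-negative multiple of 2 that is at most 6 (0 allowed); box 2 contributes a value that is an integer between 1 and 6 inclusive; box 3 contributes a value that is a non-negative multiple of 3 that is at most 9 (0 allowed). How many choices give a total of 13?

7

The generating function for the choices is (1 + z² + z⁴ + z⁶)·(z + z² + z³ + z⁴ + z⁵ + z⁶)·(1 + z³ + z⁶ + z⁹); the count is [z¹³].
(1 + z² + z⁴ + z⁶) has coefficients 1,0,1,0,1,0,1 for degrees 0…6.
(z + z² + z³ + z⁴ + z⁵ + z⁶) has coefficients 0,1,1,1,1,1,1,0,0,0,0,0,0,0 for degrees 0…13.
Finally multiplying by (1 + z³ + z⁶ + z⁹), the product of all factors after the first has coefficients 0,1,1,1,2,2,2,2,2,2,2,2,2,1 for degrees 0…13.
[z¹³] = 1·1 + 1·2 + 1·2 + 1·2 = 7.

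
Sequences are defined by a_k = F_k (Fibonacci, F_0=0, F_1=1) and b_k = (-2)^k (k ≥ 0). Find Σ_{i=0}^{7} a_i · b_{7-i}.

57

Write out a_i and b_{7-i} for i = 0,…,7 and sum the products.
Σ = 0·(-128) + 1·64 + 1·(-32) + 2·16 + 3·(-8) + 5·4 + 8·(-2) + 13·1 = 57.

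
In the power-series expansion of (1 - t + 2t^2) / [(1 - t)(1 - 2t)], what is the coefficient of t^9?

1022

The denominator gives the recurrence a_n = 3a_(n−1) − 2a_(n−2) for n ≥ 3; the numerator fixes a_0 = 1, a_1 = 2, a_2 = 6.
Iterating: 1, 2, 6, 14, 30, 62, 126, 254, 510, 1022, so a_9 = 1022.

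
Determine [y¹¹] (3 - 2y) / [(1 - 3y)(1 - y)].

Partial fractions give a closed form: a_n = (7/2)·3^n + (-1/2)·1^n.
At n = 11: a_11 = 620014.

620014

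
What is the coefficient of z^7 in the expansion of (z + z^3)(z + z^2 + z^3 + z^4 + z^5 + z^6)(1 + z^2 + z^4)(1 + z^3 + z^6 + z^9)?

(z + z^3) has coefficients 0,1,0,1 for degrees 0…3.
(z + z^2 + z^3 + z^4 + z^5 + z^6) has coefficients 0,1,1,1,1,1,1,0 for degrees 0…7.
Multiplying by (1 + z^2 + z^4) gives running coefficients 0,1,1,2,2,3,3,2 for degrees 0…7.
Finally multiplying by (1 + z^3 + z^6 + z^9), the product of all factors after the first has coefficients 0,1,1,2,3,4,5,5 for degrees 0…7.
[z^7] = 1·5 + 1·3 = 8.

8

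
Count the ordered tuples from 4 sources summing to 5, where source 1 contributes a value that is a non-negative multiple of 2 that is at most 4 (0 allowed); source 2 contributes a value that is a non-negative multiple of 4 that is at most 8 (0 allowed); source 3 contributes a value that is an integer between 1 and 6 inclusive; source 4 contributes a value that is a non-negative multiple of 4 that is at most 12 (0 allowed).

The generating function for the choices is (1 + t^2 + t^4)·(1 + t^4 + t^8)·(t + t^2 + t^3 + t^4 + t^5 + t^6)·(1 + t^4 + t^8 + t^12); the count is [t^5].
(1 + t^2 + t^4) has coefficients 1,0,1,0,1 for degrees 0…4.
(1 + t^4 + t^8) has coefficients 1,0,0,0,1,0 for degrees 0…5.
Multiplying by (t + t^2 + t^3 + t^4 + t^5 + t^6) gives running coefficients 0,1,1,1,1,2 for degrees 0…5.
Finally multiplying by (1 + t^4 + t^8 + t^12), the product of all factors after the first has coefficients 0,1,1,1,1,3 for degrees 0…5.
[t^5] = 1·3 + 1·1 + 1·1 = 5.

5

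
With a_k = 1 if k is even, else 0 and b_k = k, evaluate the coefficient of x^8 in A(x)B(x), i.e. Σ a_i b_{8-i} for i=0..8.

20

Write out a_i and b_{8-i} for i = 0,…,8 and sum the products.
Σ = 1·8 + 0·7 + 1·6 + 0·5 + 1·4 + 0·3 + 1·2 + 0·1 + 1·0 = 20.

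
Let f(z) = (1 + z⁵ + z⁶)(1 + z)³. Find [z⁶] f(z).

4

(1 + z⁵ + z⁶) has coefficients 1,0,0,0,0,1,1 for degrees 0…6.
(1 + z)³ has coefficients 1,3,3,1,0,0,0 for degrees 0…6.
[z⁶] = 1·0 + 1·3 + 1·1 = 4.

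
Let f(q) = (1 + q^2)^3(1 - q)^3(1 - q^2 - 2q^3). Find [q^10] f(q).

(1 + q^2)^3 has coefficients 1,0,3,0,3,0,1 for degrees 0…6.
(1 - q)^3 has coefficients 1,-3,3,-1,0,0,0,0,0,0,0 for degrees 0…10.
Finally multiplying by (1 - q^2 - 2q^3), the product of all factors after the first has coefficients 1,-3,2,0,3,-5,2,0,0,0,0 for degrees 0…10.
[q^10] = 1·0 + 3·0 + 3·2 + 1·3 = 9.

9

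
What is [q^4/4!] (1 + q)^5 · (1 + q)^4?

3024

The EGF product rule gives c_4 = Σ_{k_1+k_2=4} C(4; k_1,k_2) · ∏ g_i(k_i), where (1+q)^5 gives the falling factorial (5)_k; (1+q)^4 gives the falling factorial (4)_k.
g_1(k) for k = 0…4: 1, 5, 20, 60, 120.
g_2(k) for k = 0…4: 1, 4, 12, 24, 24.
c_4 = Σ_k C(4,k)·g_1(k)·g_2(4−k) = 1·1·24 + 4·5·24 + 6·20·12 + 4·60·4 + 1·120·1 = 24 + 480 + 1440 + 960 + 120 = 3024.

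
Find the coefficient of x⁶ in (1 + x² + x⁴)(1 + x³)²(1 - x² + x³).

(1 + x² + x⁴) has coefficients 1,0,1,0,1 for degrees 0…4.
(1 + x³)² has coefficients 1,0,0,2,0,0,1 for degrees 0…6.
Finally multiplying by (1 - x² + x³), the product of all factors after the first has coefficients 1,0,-1,3,0,-2,3 for degrees 0…6.
[x⁶] = 1·3 + 1·0 + 1·(-1) = 2.

2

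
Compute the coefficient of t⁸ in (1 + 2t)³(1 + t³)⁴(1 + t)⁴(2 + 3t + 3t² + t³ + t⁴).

4813

(1 + 2t)³ has coefficients 1,6,12,8 for degrees 0…3.
(1 + t³)⁴ has coefficients 1,0,0,4,0,0,6,0,0 for degrees 0…8.
Multiplying by (1 + t)⁴ gives running coefficients 1,4,6,8,17,24,22,28,36 for degrees 0…8.
Finally multiplying by (2 + 3t + 3t² + t³ + t⁴), the product of all factors after the first has coefficients 2,11,27,47,81,133,181,219,263 for degrees 0…8.
[t⁸] = 1·263 + 6·219 + 12·181 + 8·133 = 4813.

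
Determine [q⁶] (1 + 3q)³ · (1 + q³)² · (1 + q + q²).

127

(1 + 3q)³ has coefficients 1,9,27,27 for degrees 0…3.
(1 + q³)² has coefficients 1,0,0,2,0,0,1 for degrees 0…6.
Finally multiplying by (1 + q + q²), the product of all factors after the first has coefficients 1,1,1,2,2,2,1 for degrees 0…6.
[q⁶] = 1·1 + 9·2 + 27·2 + 27·2 = 127.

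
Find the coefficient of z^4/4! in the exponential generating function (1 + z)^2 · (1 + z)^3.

The EGF product rule gives c_4 = Σ_{k_1+k_2=4} C(4; k_1,k_2) · ∏ g_i(k_i), where (1+z)^2 gives the falling factorial (2)_k; (1+z)^3 gives the falling factorial (3)_k.
g_1(k) for k = 0…4: 1, 2, 2, 0, 0.
g_2(k) for k = 0…4: 1, 3, 6, 6, 0.
c_4 = Σ_k C(4,k)·g_1(k)·g_2(4−k) = 4·2·6 + 6·2·6 = 48 + 72 = 120.

120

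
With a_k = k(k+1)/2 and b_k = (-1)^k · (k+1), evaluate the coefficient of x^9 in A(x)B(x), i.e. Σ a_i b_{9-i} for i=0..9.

15

Write out a_i and b_{9-i} for i = 0,…,9 and sum the products.
Σ = 0·(-10) + 1·9 + 3·(-8) + 6·7 + 10·(-6) + 15·5 + 21·(-4) + 28·3 + 36·(-2) + 45·1 = 15.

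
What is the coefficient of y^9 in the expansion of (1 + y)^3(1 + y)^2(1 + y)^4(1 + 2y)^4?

(1 + y)^3 has coefficients 1,3,3,1 for degrees 0…3.
(1 + y)^2 has coefficients 1,2,1,0,0,0,0,0,0,0 for degrees 0…9.
Multiplying by (1 + y)^4 gives running coefficients 1,6,15,20,15,6,1,0,0,0 for degrees 0…9.
Finally multiplying by (1 + 2y)^4, the product of all factors after the first has coefficients 1,14,87,316,743,1182,1289,952,456,128 for degrees 0…9.
[y^9] = 1·128 + 3·456 + 3·952 + 1·1289 = 5641.

5641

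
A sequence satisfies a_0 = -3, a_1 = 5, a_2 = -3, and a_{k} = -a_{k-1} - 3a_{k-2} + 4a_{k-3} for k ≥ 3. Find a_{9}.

-2768

The ordinary generating function has denominator 1 + z + 3z^2 - 4z^3.
Iterating the recurrence: a_0,…,a_{9} = -3, 5, -3, -24, 53, 7, -262, 453, 361, -2768.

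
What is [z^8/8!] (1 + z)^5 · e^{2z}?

336896

The EGF product rule gives c_8 = Σ_{k_1+k_2=8} C(8; k_1,k_2) · ∏ g_i(k_i), where (1+z)^5 gives the falling factorial (5)_k; e^{2z} gives (2)^k.
g_1(k) for k = 0…8: 1, 5, 20, 60, 120, 120, 0, 0, 0.
g_2(k) for k = 0…8: 1, 2, 4, 8, 16, 32, 64, 128, 256.
c_8 = Σ_k C(8,k)·g_1(k)·g_2(8−k) = 1·1·256 + 8·5·128 + 28·20·64 + 56·60·32 + 70·120·16 + 56·120·8 = 256 + 5120 + 35840 + 107520 + 134400 + 53760 = 336896.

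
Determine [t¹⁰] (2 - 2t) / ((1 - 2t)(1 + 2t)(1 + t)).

Partial fractions give a closed form: a_n = (1/3)·2^n + (3)·(-2)^n + (-4/3)·(-1)^n.
At n = 10: a_10 = 3412.

3412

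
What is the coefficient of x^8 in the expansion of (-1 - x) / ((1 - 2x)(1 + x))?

Partial fractions give a closed form: a_n = (-1)·2^n.
At n = 8: a_8 = -256.

-256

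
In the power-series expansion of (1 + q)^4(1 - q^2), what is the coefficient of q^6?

-1

(1 + q)^4 has coefficients 1,4,6,4,1 for degrees 0…4.
(1 - q^2) has coefficients 1,0,-1,0,0,0,0 for degrees 0…6.
[q^6] = 1·0 + 4·0 + 6·0 + 4·0 + 1·(-1) = -1.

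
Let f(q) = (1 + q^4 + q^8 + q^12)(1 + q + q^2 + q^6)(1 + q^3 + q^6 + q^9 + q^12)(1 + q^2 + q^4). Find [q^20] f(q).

12

(1 + q^4 + q^8 + q^12) has coefficients 1,0,0,0,1,0,0,0,1,0,0,0,1 for degrees 0…12.
(1 + q + q^2 + q^6) has coefficients 1,1,1,0,0,0,1,0,0,0,0,0,0,0,0,0,0,0,0,0,0 for degrees 0…20.
Multiplying by (1 + q^3 + q^6 + q^9 + q^12) gives running coefficients 1,1,1,1,1,1,2,1,1,2,1,1,2,1,1,1,0,0,1,0,0 for degrees 0…20.
Finally multiplying by (1 + q^2 + q^4), the product of all factors after the first has coefficients 1,1,2,2,3,3,4,3,4,4,4,4,4,4,4,3,3,2,2,1,1 for degrees 0…20.
[q^20] = 1·1 + 1·3 + 1·4 + 1·4 = 12.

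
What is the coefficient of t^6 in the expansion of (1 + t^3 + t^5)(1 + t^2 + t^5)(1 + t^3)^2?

3

(1 + t^3 + t^5) has coefficients 1,0,0,1,0,1 for degrees 0…5.
(1 + t^2 + t^5) has coefficients 1,0,1,0,0,1,0 for degrees 0…6.
Finally multiplying by (1 + t^3)^2, the product of all factors after the first has coefficients 1,0,1,2,0,3,1 for degrees 0…6.
[t^6] = 1·1 + 1·2 + 1·0 = 3.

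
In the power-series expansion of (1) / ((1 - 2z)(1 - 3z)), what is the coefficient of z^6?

The denominator gives the recurrence a_n = 5a_(n−1) − 6a_(n−2) for n ≥ 3; the numerator fixes a_0 = 1, a_1 = 5, a_2 = 19.
Iterating: 1, 5, 19, 65, 211, 665, 2059, so a_6 = 2059.

2059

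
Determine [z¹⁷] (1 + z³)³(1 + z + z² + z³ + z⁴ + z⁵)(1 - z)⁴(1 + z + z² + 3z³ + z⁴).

-16

(1 + z³)³ has coefficients 1,0,0,3,0,0,3,0,0,1 for degrees 0…9.
(1 + z + z² + z³ + z⁴ + z⁵) has coefficients 1,1,1,1,1,1,0,0,0,0,0,0,0,0,0,0,0,0 for degrees 0…17.
Multiplying by (1 - z)⁴ gives running coefficients 1,-3,3,-1,0,0,-1,3,-3,1,0,0,0,0,0,0,0,0 for degrees 0…17.
Finally multiplying by (1 + z + z² + 3z³ + z⁴), the product of all factors after the first has coefficients 1,-2,1,2,-6,5,-1,1,-1,-2,6,-5,0,1,0,0,0,0 for degrees 0…17.
[z¹⁷] = 1·0 + 3·0 + 3·(-5) + 1·(-1) = -16.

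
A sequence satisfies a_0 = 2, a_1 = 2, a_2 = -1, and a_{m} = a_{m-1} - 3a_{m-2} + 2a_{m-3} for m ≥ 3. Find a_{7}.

-32

The ordinary generating function has denominator 1 - x + 3x^2 - 2x^3.
Iterating the recurrence: a_0,…,a_{7} = 2, 2, -1, -3, 4, 11, -7, -32.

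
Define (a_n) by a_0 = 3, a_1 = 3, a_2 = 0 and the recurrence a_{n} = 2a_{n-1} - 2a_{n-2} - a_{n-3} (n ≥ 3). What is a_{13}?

The ordinary generating function has denominator 1 - 2y + 2y^2 + y^3.
Iterating the recurrence: a_0,…,a_{13} = 3, 3, 0, -9, -21, -24, 3, 75, 168, 183, -45, -624, -1341, -1389.

-1389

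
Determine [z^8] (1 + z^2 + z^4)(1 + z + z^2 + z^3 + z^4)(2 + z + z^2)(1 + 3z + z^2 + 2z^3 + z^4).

(1 + z^2 + z^4) has coefficients 1,0,1,0,1 for degrees 0…4.
(1 + z + z^2 + z^3 + z^4) has coefficients 1,1,1,1,1,0,0,0,0 for degrees 0…8.
Multiplying by (2 + z + z^2) gives running coefficients 2,3,4,4,4,2,1,0,0 for degrees 0…8.
Finally multiplying by (1 + 3z + z^2 + 2z^3 + z^4), the product of all factors after the first has coefficients 2,9,15,23,28,29,23,17,9 for degrees 0…8.
[z^8] = 1·9 + 1·23 + 1·28 = 60.

60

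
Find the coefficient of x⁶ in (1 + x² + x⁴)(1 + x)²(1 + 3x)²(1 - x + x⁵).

(1 + x² + x⁴) has coefficients 1,0,1,0,1 for degrees 0…4.
(1 + x)² has coefficients 1,2,1,0,0,0,0 for degrees 0…6.
Multiplying by (1 + 3x)² gives running coefficients 1,8,22,24,9,0,0 for degrees 0…6.
Finally multiplying by (1 - x + x⁵), the product of all factors after the first has coefficients 1,7,14,2,-15,-8,8 for degrees 0…6.
[x⁶] = 1·8 + 1·(-15) + 1·14 = 7.

7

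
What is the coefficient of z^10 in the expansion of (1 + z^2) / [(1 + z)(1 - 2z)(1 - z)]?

Partial fractions give a closed form: a_n = (1/3)·(-1)^n + (5/3)·2^n + (-1)·1^n.
At n = 10: a_10 = 1706.

1706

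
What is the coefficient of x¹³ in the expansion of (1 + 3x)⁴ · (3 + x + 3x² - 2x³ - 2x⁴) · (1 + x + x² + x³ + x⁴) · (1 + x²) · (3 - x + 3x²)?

-3501

(1 + 3x)⁴ has coefficients 1,12,54,108,81 for degrees 0…4.
(3 + x + 3x² - 2x³ - 2x⁴) has coefficients 3,1,3,-2,-2,0,0,0,0,0,0,0,0,0 for degrees 0…13.
Multiplying by (1 + x + x² + x³ + x⁴) gives running coefficients 3,4,7,5,3,0,-1,-4,-2,0,0,0,0,0 for degrees 0…13.
Multiplying by (1 + x²) gives running coefficients 3,4,10,9,10,5,2,-4,-3,-4,-2,0,0,0 for degrees 0…13.
Finally multiplying by (3 - x + 3x²), the product of all factors after the first has coefficients 9,9,35,29,51,32,31,1,1,-21,-11,-10,-6,0 for degrees 0…13.
[x¹³] = 1·0 + 12·(-6) + 54·(-10) + 108·(-11) + 81·(-21) = -3501.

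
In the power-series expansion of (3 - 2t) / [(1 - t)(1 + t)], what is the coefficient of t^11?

-2

Partial fractions give a closed form: a_n = (1/2)·1^n + (5/2)·(-1)^n.
At n = 11: a_11 = -2.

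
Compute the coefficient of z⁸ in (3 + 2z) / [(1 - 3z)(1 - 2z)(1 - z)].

Partial fractions give a closed form: a_n = (33/2)·3^n + (-16)·2^n + (5/2)·1^n.
At n = 8: a_8 = 104163.

104163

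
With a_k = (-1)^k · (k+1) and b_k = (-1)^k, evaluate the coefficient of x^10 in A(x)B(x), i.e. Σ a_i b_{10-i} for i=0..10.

66

Write out a_i and b_{10-i} for i = 0,…,10 and sum the products.
Σ = 1·1 − 2·(-1) + 3·1 − 4·(-1) + 5·1 − 6·(-1) + 7·1 − 8·(-1) + 9·1 − 10·(-1) + 11·1 = 66.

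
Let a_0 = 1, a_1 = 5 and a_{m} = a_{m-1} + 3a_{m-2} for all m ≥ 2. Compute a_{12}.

38849

The ordinary generating function has denominator 1 - x - 3x^2.
Iterating the recurrence: a_0,…,a_{12} = 1, 5, 8, 23, 47, 116, 257, 605, 1376, 3191, 7319, 16892, 38849.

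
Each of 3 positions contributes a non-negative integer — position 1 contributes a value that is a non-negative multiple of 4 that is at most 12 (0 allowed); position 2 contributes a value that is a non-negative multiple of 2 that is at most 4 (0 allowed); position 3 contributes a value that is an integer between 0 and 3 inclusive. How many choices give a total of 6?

3

The generating function for the choices is (1 + t^4 + t^8 + t^12)·(1 + t^2 + t^4)·(1 + t + t^2 + t^3); the count is [t^6].
(1 + t^4 + t^8 + t^12) has coefficients 1,0,0,0,1,0,0 for degrees 0…6.
(1 + t^2 + t^4) has coefficients 1,0,1,0,1,0,0 for degrees 0…6.
Finally multiplying by (1 + t + t^2 + t^3), the product of all factors after the first has coefficients 1,1,2,2,2,2,1 for degrees 0…6.
[t^6] = 1·1 + 1·2 = 3.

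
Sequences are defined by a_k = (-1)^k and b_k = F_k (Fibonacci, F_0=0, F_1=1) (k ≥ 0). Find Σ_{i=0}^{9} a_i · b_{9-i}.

This is [x^9] in the product of the two ordinary generating functions.
Σ = 1·34 − 1·21 + 1·13 − 1·8 + 1·5 − 1·3 + 1·2 − 1·1 + 1·1 − 1·0 = 22.

22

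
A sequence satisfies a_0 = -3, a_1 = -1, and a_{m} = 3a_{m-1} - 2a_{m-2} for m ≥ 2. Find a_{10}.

The ordinary generating function has denominator 1 - 3x + 2x^2.
Iterating the recurrence: a_0,…,a_{10} = -3, -1, 3, 11, 27, 59, 123, 251, 507, 1019, 2043.

2043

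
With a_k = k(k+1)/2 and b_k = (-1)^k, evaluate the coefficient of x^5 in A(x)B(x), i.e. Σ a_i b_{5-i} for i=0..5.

The convolution is the x^5 coefficient of A(x)B(x).
Σ = 0·(-1) + 1·1 + 3·(-1) + 6·1 + 10·(-1) + 15·1 = 9.

9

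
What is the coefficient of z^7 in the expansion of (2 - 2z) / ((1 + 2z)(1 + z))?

-764

Partial fractions give a closed form: a_n = (6)·(-2)^n + (-4)·(-1)^n.
At n = 7: a_7 = -764.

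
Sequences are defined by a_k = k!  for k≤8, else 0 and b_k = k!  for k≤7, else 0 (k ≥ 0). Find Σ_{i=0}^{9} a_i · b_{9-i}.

This is [x^9] in the product of the two ordinary generating functions.
Σ = 1·0 + 1·0 + 2·5040 + 6·720 + 24·120 + 120·24 + 720·6 + 5040·2 + 40320·1 + 0·1 = 74880.

74880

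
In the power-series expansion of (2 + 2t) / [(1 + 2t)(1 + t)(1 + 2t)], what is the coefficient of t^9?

The denominator gives the recurrence a_n = −5a_(n−1) − 8a_(n−2) − 4a_(n−3) for n ≥ 3; the numerator fixes a_0 = 2, a_1 = -8, a_2 = 24.
Iterating: 2, -8, 24, -64, 160, -384, 896, -2048, 4608, -10240, so a_9 = -10240.

-10240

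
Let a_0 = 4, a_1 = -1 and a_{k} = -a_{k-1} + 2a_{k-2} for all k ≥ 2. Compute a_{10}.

1709

The ordinary generating function has denominator 1 + y - 2y^2.
Iterating the recurrence: a_0,…,a_{10} = 4, -1, 9, -11, 29, -51, 109, -211, 429, -851, 1709.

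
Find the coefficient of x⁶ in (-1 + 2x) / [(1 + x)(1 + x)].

-19

The denominator gives the recurrence a_n = −2a_(n−1) − a_(n−2) for n ≥ 3; the numerator fixes a_0 = -1, a_1 = 4, a_2 = -7.
Iterating: -1, 4, -7, 10, -13, 16, -19, so a_6 = -19.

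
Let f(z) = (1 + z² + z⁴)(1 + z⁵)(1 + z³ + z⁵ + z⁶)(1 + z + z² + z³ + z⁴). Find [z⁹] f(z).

11

(1 + z² + z⁴) has coefficients 1,0,1,0,1 for degrees 0…4.
(1 + z⁵) has coefficients 1,0,0,0,0,1,0,0,0,0 for degrees 0…9.
Multiplying by (1 + z³ + z⁵ + z⁶) gives running coefficients 1,0,0,1,0,2,1,0,1,0 for degrees 0…9.
Finally multiplying by (1 + z + z² + z³ + z⁴), the product of all factors after the first has coefficients 1,1,1,2,2,3,4,4,4,4 for degrees 0…9.
[z⁹] = 1·4 + 1·4 + 1·3 = 11.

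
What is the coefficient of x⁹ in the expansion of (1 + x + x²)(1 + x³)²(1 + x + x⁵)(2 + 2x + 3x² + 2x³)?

31

(1 + x + x²) has coefficients 1,1,1 for degrees 0…2.
(1 + x³)² has coefficients 1,0,0,2,0,0,1,0,0,0 for degrees 0…9.
Multiplying by (1 + x + x⁵) gives running coefficients 1,1,0,2,2,1,1,1,2,0 for degrees 0…9.
Finally multiplying by (2 + 2x + 3x² + 2x³), the product of all factors after the first has coefficients 2,4,5,9,10,12,14,11,11,9 for degrees 0…9.
[x⁹] = 1·9 + 1·11 + 1·11 = 31.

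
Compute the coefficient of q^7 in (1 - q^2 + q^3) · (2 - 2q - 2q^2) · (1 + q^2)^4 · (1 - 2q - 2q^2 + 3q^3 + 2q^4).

(1 - q^2 + q^3) has coefficients 1,0,-1,1 for degrees 0…3.
(2 - 2q - 2q^2) has coefficients 2,-2,-2,0,0,0,0,0 for degrees 0…7.
Multiplying by (1 + q^2)^4 gives running coefficients 2,-2,6,-8,4,-12,-4,-8 for degrees 0…7.
Finally multiplying by (1 - 2q - 2q^2 + 3q^3 + 2q^4), the product of all factors after the first has coefficients 2,-6,6,-10,6,10,0,20 for degrees 0…7.
[q^7] = 1·20 − 1·10 + 1·6 = 16.

16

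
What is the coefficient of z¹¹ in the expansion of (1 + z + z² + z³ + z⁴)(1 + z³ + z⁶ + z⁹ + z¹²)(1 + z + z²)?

5

(1 + z + z² + z³ + z⁴) has coefficients 1,1,1,1,1 for degrees 0…4.
(1 + z³ + z⁶ + z⁹ + z¹²) has coefficients 1,0,0,1,0,0,1,0,0,1,0,0 for degrees 0…11.
Finally multiplying by (1 + z + z²), the product of all factors after the first has coefficients 1,1,1,1,1,1,1,1,1,1,1,1 for degrees 0…11.
[z¹¹] = 1·1 + 1·1 + 1·1 + 1·1 + 1·1 = 5.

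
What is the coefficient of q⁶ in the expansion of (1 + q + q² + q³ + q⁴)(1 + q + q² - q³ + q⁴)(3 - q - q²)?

(1 + q + q² + q³ + q⁴) has coefficients 1,1,1,1,1 for degrees 0…4.
(1 + q + q² - q³ + q⁴) has coefficients 1,1,1,-1,1,0,0 for degrees 0…6.
Finally multiplying by (3 - q - q²), the product of all factors after the first has coefficients 3,2,1,-5,3,0,-1 for degrees 0…6.
[q⁶] = 1·(-1) + 1·0 + 1·3 + 1·(-5) + 1·1 = -2.

-2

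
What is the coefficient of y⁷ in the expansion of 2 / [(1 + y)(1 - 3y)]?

3280

Partial fractions give a closed form: a_n = (1/2)·(-1)^n + (3/2)·3^n.
At n = 7: a_7 = 3280.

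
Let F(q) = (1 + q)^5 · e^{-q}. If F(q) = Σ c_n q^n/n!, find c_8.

The EGF product rule gives c_8 = Σ_{k_1+k_2=8} C(8; k_1,k_2) · ∏ g_i(k_i), where (1+q)^5 gives the falling factorial (5)_k; e^{-q} gives (-1)^k.
g_1(k) for k = 0…8: 1, 5, 20, 60, 120, 120, 0, 0, 0.
g_2(k) for k = 0…8: 1, -1, 1, -1, 1, -1, 1, -1, 1.
c_8 = Σ_k C(8,k)·g_1(k)·g_2(8−k) = 1·1·1 + 8·5·(-1) + 28·20·1 + 56·60·(-1) + 70·120·1 + 56·120·(-1) = 1 − 40 + 560 − 3360 + 8400 − 6720 = -1159.

-1159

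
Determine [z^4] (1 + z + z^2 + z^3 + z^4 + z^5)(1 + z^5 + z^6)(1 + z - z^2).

1

(1 + z + z^2 + z^3 + z^4 + z^5) has coefficients 1,1,1,1,1 for degrees 0…4.
(1 + z^5 + z^6) has coefficients 1,0,0,0,0 for degrees 0…4.
Finally multiplying by (1 + z - z^2), the product of all factors after the first has coefficients 1,1,-1,0,0 for degrees 0…4.
[z^4] = 1·0 + 1·0 + 1·(-1) + 1·1 + 1·1 = 1.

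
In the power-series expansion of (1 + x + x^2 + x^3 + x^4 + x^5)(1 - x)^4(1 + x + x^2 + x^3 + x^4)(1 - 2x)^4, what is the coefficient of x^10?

-40

(1 + x + x^2 + x^3 + x^4 + x^5) has coefficients 1,1,1,1,1,1 for degrees 0…5.
(1 - x)^4 has coefficients 1,-4,6,-4,1,0,0,0,0,0,0 for degrees 0…10.
Multiplying by (1 + x + x^2 + x^3 + x^4) gives running coefficients 1,-3,3,-1,0,-1,3,-3,1,0,0 for degrees 0…10.
Finally multiplying by (1 - 2x)^4, the product of all factors after the first has coefficients 1,-11,51,-129,192,-169,91,-67,129,-192,168 for degrees 0…10.
[x^10] = 1·168 + 1·(-192) + 1·129 + 1·(-67) + 1·91 + 1·(-169) = -40.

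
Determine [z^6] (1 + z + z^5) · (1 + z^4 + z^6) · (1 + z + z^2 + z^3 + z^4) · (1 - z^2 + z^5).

3

(1 + z + z^5) has coefficients 1,1,0,0,0,1 for degrees 0…5.
(1 + z^4 + z^6) has coefficients 1,0,0,0,1,0,1 for degrees 0…6.
Multiplying by (1 + z + z^2 + z^3 + z^4) gives running coefficients 1,1,1,1,2,1,2 for degrees 0…6.
Finally multiplying by (1 - z^2 + z^5), the product of all factors after the first has coefficients 1,1,0,0,1,1,1 for degrees 0…6.
[z^6] = 1·1 + 1·1 + 1·1 = 3.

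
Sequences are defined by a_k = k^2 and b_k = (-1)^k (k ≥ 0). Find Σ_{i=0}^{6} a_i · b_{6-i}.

21

Write out a_i and b_{6-i} for i = 0,…,6 and sum the products.
Σ = 0·1 + 1·(-1) + 4·1 + 9·(-1) + 16·1 + 25·(-1) + 36·1 = 21.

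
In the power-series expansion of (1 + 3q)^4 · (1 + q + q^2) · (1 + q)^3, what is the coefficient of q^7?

(1 + 3q)^4 has coefficients 1,12,54,108,81 for degrees 0…4.
(1 + q + q^2) has coefficients 1,1,1,0,0,0,0,0 for degrees 0…7.
Finally multiplying by (1 + q)^3, the product of all factors after the first has coefficients 1,4,7,7,4,1,0,0 for degrees 0…7.
[q^7] = 1·0 + 12·0 + 54·1 + 108·4 + 81·7 = 1053.

1053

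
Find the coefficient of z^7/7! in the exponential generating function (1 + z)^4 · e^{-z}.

The EGF product rule gives c_7 = Σ_{k_1+k_2=7} C(7; k_1,k_2) · ∏ g_i(k_i), where (1+z)^4 gives the falling factorial (4)_k; e^{-z} gives (-1)^k.
g_1(k) for k = 0…7: 1, 4, 12, 24, 24, 0, 0, 0.
g_2(k) for k = 0…7: 1, -1, 1, -1, 1, -1, 1, -1.
c_7 = Σ_k C(7,k)·g_1(k)·g_2(7−k) = 1·1·(-1) + 7·4·1 + 21·12·(-1) + 35·24·1 + 35·24·(-1) = −1 + 28 − 252 + 840 − 840 = -225.

-225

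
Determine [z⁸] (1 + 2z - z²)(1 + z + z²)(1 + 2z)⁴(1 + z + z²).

(1 + 2z - z²) has coefficients 1,2,-1 for degrees 0…2.
(1 + z + z²) has coefficients 1,1,1,0,0,0,0,0,0 for degrees 0…8.
Multiplying by (1 + 2z)⁴ gives running coefficients 1,9,33,64,72,48,16,0,0 for degrees 0…8.
Finally multiplying by (1 + z + z²), the product of all factors after the first has coefficients 1,10,43,106,169,184,136,64,16 for degrees 0…8.
[z⁸] = 1·16 + 2·64 − 1·136 = 8.

8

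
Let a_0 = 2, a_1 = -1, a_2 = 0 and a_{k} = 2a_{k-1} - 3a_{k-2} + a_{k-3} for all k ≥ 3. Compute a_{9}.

The ordinary generating function has denominator 1 - 2z + 3z^2 - z^3.
Iterating the recurrence: a_0,…,a_{9} = 2, -1, 0, 5, 9, 3, -16, -32, -13, 54.

54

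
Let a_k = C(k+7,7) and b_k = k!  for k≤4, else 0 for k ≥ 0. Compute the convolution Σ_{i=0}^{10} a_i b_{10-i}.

105534

Write out a_i and b_{10-i} for i = 0,…,10 and sum the products.
Σ = 1·0 + 8·0 + 36·0 + 120·0 + 330·0 + 792·0 + 1716·24 + 3432·6 + 6435·2 + 11440·1 + 19448·1 = 105534.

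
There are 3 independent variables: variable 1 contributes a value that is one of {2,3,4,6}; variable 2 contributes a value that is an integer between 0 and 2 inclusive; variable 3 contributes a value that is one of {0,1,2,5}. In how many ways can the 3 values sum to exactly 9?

5

The generating function for the choices is (t^2 + t^3 + t^4 + t^6)·(1 + t + t^2)·(1 + t + t^2 + t^5); the count is [t^9].
(t^2 + t^3 + t^4 + t^6) has coefficients 0,0,1,1,1,0,1 for degrees 0…6.
(1 + t + t^2) has coefficients 1,1,1,0,0,0,0,0,0,0 for degrees 0…9.
Finally multiplying by (1 + t + t^2 + t^5), the product of all factors after the first has coefficients 1,2,3,2,1,1,1,1,0,0 for degrees 0…9.
[t^9] = 1·1 + 1·1 + 1·1 + 1·2 = 5.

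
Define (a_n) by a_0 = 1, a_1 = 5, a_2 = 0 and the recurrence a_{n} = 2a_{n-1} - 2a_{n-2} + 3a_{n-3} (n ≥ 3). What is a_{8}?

The ordinary generating function has denominator 1 - 2x + 2x^2 - 3x^3.
Iterating the recurrence: a_0,…,a_{8} = 1, 5, 0, -7, 1, 16, 9, -11, 8.

8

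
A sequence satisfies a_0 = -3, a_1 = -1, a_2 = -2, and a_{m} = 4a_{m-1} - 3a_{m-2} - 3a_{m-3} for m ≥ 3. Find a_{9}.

4924

The ordinary generating function has denominator 1 - 4q + 3q^2 + 3q^3.
Iterating the recurrence: a_0,…,a_{9} = -3, -1, -2, 4, 25, 94, 289, 799, 2047, 4924.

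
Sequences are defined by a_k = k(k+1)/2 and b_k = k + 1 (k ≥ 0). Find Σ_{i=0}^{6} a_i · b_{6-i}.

126

The convolution is the x^6 coefficient of A(x)B(x).
Σ = 0·7 + 1·6 + 3·5 + 6·4 + 10·3 + 15·2 + 21·1 = 126.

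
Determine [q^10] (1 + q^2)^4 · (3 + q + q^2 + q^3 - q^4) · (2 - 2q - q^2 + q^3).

(1 + q^2)^4 has coefficients 1,0,4,0,6,0,4,0,1 for degrees 0…8.
(3 + q + q^2 + q^3 - q^4) has coefficients 3,1,1,1,-1,0,0,0,0,0,0 for degrees 0…10.
Finally multiplying by (2 - 2q - q^2 + q^3), the product of all factors after the first has coefficients 6,-4,-3,2,-4,2,2,-1,0,0,0 for degrees 0…10.
[q^10] = 1·0 + 4·0 + 6·2 + 4·(-4) + 1·(-3) = -7.

-7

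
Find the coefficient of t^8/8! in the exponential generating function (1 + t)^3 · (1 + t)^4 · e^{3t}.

13808097

The EGF product rule gives c_8 = Σ_{k_1+k_2+k_3=8} C(8; k_1,k_2,k_3) · ∏ g_i(k_i), where (1+t)^3 gives the falling factorial (3)_k; (1+t)^4 gives the falling factorial (4)_k; e^{3t} gives (3)^k.
g_1(k) for k = 0…8: 1, 3, 6, 6, 0, 0, 0, 0, 0.
g_2(k) for k = 0…8: 1, 4, 12, 24, 24, 0, 0, 0, 0.
g_3(k) for k = 0…8: 1, 3, 9, 27, 81, 243, 729, 2187, 6561.
First combine the last two factors: h(k) = Σ_j C(k,j)·g_2(j)·g_3(k−j) for k = 0…8: 1, 7, 45, 267, 1473, 7623, 37341, 174555, 784161.
c_8 = Σ_k C(8,k)·g_1(k)·h(8−k) = 1·1·784161 + 8·3·174555 + 28·6·37341 + 56·6·7623 = 784161 + 4189320 + 6273288 + 2561328 = 13808097.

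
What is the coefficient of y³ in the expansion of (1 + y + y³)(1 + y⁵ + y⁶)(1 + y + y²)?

(1 + y + y³) has coefficients 1,1,0,1 for degrees 0…3.
(1 + y⁵ + y⁶) has coefficients 1,0,0,0 for degrees 0…3.
Finally multiplying by (1 + y + y²), the product of all factors after the first has coefficients 1,1,1,0 for degrees 0…3.
[y³] = 1·0 + 1·1 + 1·1 = 2.

2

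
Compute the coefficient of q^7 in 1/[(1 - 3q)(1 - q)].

The denominator gives the recurrence a_n = 4a_(n−1) − 3a_(n−2) for n ≥ 2; the numerator fixes a_0 = 1, a_1 = 4.
Iterating: 1, 4, 13, 40, 121, 364, 1093, 3280, so a_7 = 3280.

3280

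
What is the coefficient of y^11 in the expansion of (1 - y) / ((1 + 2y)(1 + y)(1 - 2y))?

-2730

Partial fractions give a closed form: a_n = (3/2)·(-2)^n + (-2/3)·(-1)^n + (1/6)·2^n.
At n = 11: a_11 = -2730.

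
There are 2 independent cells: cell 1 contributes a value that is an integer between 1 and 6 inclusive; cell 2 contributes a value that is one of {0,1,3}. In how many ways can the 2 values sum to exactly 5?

3

The generating function for the choices is (x + x^2 + x^3 + x^4 + x^5 + x^6)·(1 + x + x^3); the count is [x^5].
(x + x^2 + x^3 + x^4 + x^5 + x^6) has coefficients 0,1,1,1,1,1 for degrees 0…5.
(1 + x + x^3) has coefficients 1,1,0,1,0,0 for degrees 0…5.
[x^5] = 1·0 + 1·1 + 1·0 + 1·1 + 1·1 = 3.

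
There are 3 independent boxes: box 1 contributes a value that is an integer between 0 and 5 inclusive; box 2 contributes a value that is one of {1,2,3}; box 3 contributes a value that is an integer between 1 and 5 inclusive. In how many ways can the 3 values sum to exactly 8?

14

The generating function for the choices is (1 + x + x² + x³ + x⁴ + x⁵)·(x + x² + x³)·(x + x² + x³ + x⁴ + x⁵); the count is [x⁸].
(1 + x + x² + x³ + x⁴ + x⁵) has coefficients 1,1,1,1,1,1 for degrees 0…5.
(x + x² + x³) has coefficients 0,1,1,1,0,0,0,0,0 for degrees 0…8.
Finally multiplying by (x + x² + x³ + x⁴ + x⁵), the product of all factors after the first has coefficients 0,0,1,2,3,3,3,2,1 for degrees 0…8.
[x⁸] = 1·1 + 1·2 + 1·3 + 1·3 + 1·3 + 1·2 = 14.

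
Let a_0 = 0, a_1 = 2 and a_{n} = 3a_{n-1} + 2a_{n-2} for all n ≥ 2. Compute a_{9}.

The ordinary generating function has denominator 1 - 3z - 2z^2.
Iterating the recurrence: a_0,…,a_{9} = 0, 2, 6, 22, 78, 278, 990, 3526, 12558, 44726.

44726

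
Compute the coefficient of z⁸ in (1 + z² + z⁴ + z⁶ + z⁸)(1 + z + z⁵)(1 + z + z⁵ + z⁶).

5

(1 + z² + z⁴ + z⁶ + z⁸) has coefficients 1,0,1,0,1,0,1,0,1 for degrees 0…8.
(1 + z + z⁵) has coefficients 1,1,0,0,0,1,0,0,0 for degrees 0…8.
Finally multiplying by (1 + z + z⁵ + z⁶), the product of all factors after the first has coefficients 1,2,1,0,0,2,3,1,0 for degrees 0…8.
[z⁸] = 1·0 + 1·3 + 1·0 + 1·1 + 1·1 = 5.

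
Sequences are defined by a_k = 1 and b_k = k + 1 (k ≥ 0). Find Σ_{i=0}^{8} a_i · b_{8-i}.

Write out a_i and b_{8-i} for i = 0,…,8 and sum the products.
Σ = 1·9 + 1·8 + 1·7 + 1·6 + 1·5 + 1·4 + 1·3 + 1·2 + 1·1 = 45.

45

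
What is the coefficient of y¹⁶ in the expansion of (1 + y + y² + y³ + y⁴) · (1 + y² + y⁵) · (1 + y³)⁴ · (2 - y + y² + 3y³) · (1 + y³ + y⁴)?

(1 + y + y² + y³ + y⁴) has coefficients 1,1,1,1,1 for degrees 0…4.
(1 + y² + y⁵) has coefficients 1,0,1,0,0,1,0,0,0,0,0,0,0,0,0,0,0 for degrees 0…16.
Multiplying by (1 + y³)⁴ gives running coefficients 1,0,1,4,0,5,6,0,10,4,0,10,1,0,5,0,0 for degrees 0…16.
Multiplying by (2 - y + y² + 3y³) gives running coefficients 2,-1,3,10,-3,17,19,-1,41,16,6,54,4,9,41,-2,5 for degrees 0…16.
Finally multiplying by (1 + y³ + y⁴), the product of all factors after the first has coefficients 2,-1,3,12,-2,19,32,6,55,52,24,94,61,31,101,56,18 for degrees 0…16.
[y¹⁶] = 1·18 + 1·56 + 1·101 + 1·31 + 1·61 = 267.

267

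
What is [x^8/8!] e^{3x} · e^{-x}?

The EGF product rule gives c_8 = Σ_{k_1+k_2=8} C(8; k_1,k_2) · ∏ g_i(k_i), where e^{3x} gives (3)^k; e^{-x} gives (-1)^k.
g_1(k) for k = 0…8: 1, 3, 9, 27, 81, 243, 729, 2187, 6561.
g_2(k) for k = 0…8: 1, -1, 1, -1, 1, -1, 1, -1, 1.
c_8 = Σ_k C(8,k)·g_1(k)·g_2(8−k) = 1·1·1 + 8·3·(-1) + 28·9·1 + 56·27·(-1) + 70·81·1 + 56·243·(-1) + 28·729·1 + 8·2187·(-1) + 1·6561·1 = 1 − 24 + 252 − 1512 + 5670 − 13608 + 20412 − 17496 + 6561 = 256.

256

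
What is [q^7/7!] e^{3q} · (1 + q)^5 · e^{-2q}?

The EGF product rule gives c_7 = Σ_{k_1+k_2+k_3=7} C(7; k_1,k_2,k_3) · ∏ g_i(k_i), where e^{3q} gives (3)^k; (1+q)^5 gives the falling factorial (5)_k; e^{-2q} gives (-2)^k.
g_1(k) for k = 0…7: 1, 3, 9, 27, 81, 243, 729, 2187.
g_2(k) for k = 0…7: 1, 5, 20, 60, 120, 120, 0, 0.
g_3(k) for k = 0…7: 1, -2, 4, -8, 16, -32, 64, -128.
First combine the last two factors: h(k) = Σ_j C(k,j)·g_2(j)·g_3(k−j) for k = 0…7: 1, 3, 4, -8, -24, 88, 64, -1248.
c_7 = Σ_k C(7,k)·g_1(k)·h(7−k) = 1·1·(-1248) + 7·3·64 + 21·9·88 + 35·27·(-24) + 35·81·(-8) + 21·243·4 + 7·729·3 + 1·2187·1 = −1248 + 1344 + 16632 − 22680 − 22680 + 20412 + 15309 + 2187 = 9276.

9276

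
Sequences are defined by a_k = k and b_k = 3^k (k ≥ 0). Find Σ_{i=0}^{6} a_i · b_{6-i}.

This is [x^6] in the product of the two ordinary generating functions.
Σ = 0·729 + 1·243 + 2·81 + 3·27 + 4·9 + 5·3 + 6·1 = 543.

543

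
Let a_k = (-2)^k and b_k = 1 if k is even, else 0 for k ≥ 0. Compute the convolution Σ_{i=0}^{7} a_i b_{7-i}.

-170

This is [x^7] in the product of the two ordinary generating functions.
Σ = 1·0 − 2·1 + 4·0 − 8·1 + 16·0 − 32·1 + 64·0 − 128·1 = -170.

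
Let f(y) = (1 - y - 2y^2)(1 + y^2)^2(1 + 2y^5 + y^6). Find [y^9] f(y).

(1 - y - 2y^2) has coefficients 1,-1,-2 for degrees 0…2.
(1 + y^2)^2 has coefficients 1,0,2,0,1,0,0,0,0,0 for degrees 0…9.
Finally multiplying by (1 + 2y^5 + y^6), the product of all factors after the first has coefficients 1,0,2,0,1,2,1,4,2,2 for degrees 0…9.
[y^9] = 1·2 − 1·2 − 2·4 = -8.

-8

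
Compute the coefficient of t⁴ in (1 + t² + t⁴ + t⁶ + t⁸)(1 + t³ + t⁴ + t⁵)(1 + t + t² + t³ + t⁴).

(1 + t² + t⁴ + t⁶ + t⁸) has coefficients 1,0,1,0,1 for degrees 0…4.
(1 + t³ + t⁴ + t⁵) has coefficients 1,0,0,1,1 for degrees 0…4.
Finally multiplying by (1 + t + t² + t³ + t⁴), the product of all factors after the first has coefficients 1,1,1,2,3 for degrees 0…4.
[t⁴] = 1·3 + 1·1 + 1·1 = 5.

5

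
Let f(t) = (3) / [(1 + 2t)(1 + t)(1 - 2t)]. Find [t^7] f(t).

The denominator gives the recurrence a_n = −a_(n−1) + 4a_(n−2) + 4a_(n−3) for n ≥ 3; the numerator fixes a_0 = 3, a_1 = -3, a_2 = 15.
Iterating: 3, -3, 15, -15, 63, -63, 255, -255, so a_7 = -255.

-255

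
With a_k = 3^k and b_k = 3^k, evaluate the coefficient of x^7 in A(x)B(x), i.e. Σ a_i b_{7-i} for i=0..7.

Write out a_i and b_{7-i} for i = 0,…,7 and sum the products.
Σ = 1·2187 + 3·729 + 9·243 + 27·81 + 81·27 + 243·9 + 729·3 + 2187·1 = 17496.

17496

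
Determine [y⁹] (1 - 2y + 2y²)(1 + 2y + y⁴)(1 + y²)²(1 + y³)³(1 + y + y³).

(1 - 2y + 2y²) has coefficients 1,-2,2 for degrees 0…2.
(1 + 2y + y⁴) has coefficients 1,2,0,0,1,0,0,0,0,0 for degrees 0…9.
Multiplying by (1 + y²)² gives running coefficients 1,2,2,4,2,2,2,0,1,0 for degrees 0…9.
Multiplying by (1 + y³)³ gives running coefficients 1,2,2,7,8,8,17,12,13,19 for degrees 0…9.
Finally multiplying by (1 + y + y³), the product of all factors after the first has coefficients 1,3,4,10,17,18,32,37,33,49 for degrees 0…9.
[y⁹] = 1·49 − 2·33 + 2·37 = 57.

57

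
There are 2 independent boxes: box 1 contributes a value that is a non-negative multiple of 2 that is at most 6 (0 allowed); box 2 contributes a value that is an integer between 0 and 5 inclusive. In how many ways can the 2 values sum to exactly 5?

3

The generating function for the choices is (1 + z^2 + z^4 + z^6)·(1 + z + z^2 + z^3 + z^4 + z^5); the count is [z^5].
(1 + z^2 + z^4 + z^6) has coefficients 1,0,1,0,1,0 for degrees 0…5.
(1 + z + z^2 + z^3 + z^4 + z^5) has coefficients 1,1,1,1,1,1 for degrees 0…5.
[z^5] = 1·1 + 1·1 + 1·1 = 3.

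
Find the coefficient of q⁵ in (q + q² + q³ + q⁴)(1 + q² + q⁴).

(q + q² + q³ + q⁴) has coefficients 0,1,1,1,1 for degrees 0…4.
(1 + q² + q⁴) has coefficients 1,0,1,0,1,0 for degrees 0…5.
[q⁵] = 1·1 + 1·0 + 1·1 + 1·0 = 2.

2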